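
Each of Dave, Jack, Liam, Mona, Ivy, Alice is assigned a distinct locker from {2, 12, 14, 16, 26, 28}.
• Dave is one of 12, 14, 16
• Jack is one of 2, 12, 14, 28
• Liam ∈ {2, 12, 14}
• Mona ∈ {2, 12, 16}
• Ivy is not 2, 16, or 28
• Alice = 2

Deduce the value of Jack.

Alice's domain is down to {2}, so Alice = 2. So Jack, Liam, Mona can't be 2.
The 5 still-open variables together cover exactly {12, 14, 16, 26, 28} — 5 values for 5 variables — and 26 appears only in Ivy's list, so Ivy = 26.
The 4 still-open variables draw from only 4 values {12, 14, 16, 28}, so each is used; only Jack can be 28, hence Jack = 28.

28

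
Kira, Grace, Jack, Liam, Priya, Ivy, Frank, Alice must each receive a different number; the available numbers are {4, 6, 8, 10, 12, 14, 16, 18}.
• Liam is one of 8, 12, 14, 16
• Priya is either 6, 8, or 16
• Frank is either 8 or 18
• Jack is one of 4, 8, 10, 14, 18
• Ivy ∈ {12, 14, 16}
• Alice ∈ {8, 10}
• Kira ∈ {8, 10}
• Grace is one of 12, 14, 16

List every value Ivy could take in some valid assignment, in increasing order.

12, 14, 16

The 8 variables together cover exactly {4, 6, 8, 10, 12, 14, 16, 18} — 8 values for 8 variables — and 4 appears only in Jack's list, so Jack = 4.
Among the 7 still-open variables, 6 fits only Priya (and all 7 values in {6, 8, 10, 12, 14, 16, 18} must be used), so Priya = 6.
The 6 still-open variables draw from only 6 values {8, 10, 12, 14, 16, 18}, so each is used; only Frank can be 18, hence Frank = 18.
Kira and Alice between them cover only {8, 10} — a naked pair. Remove those values from Liam.
No further eliminations apply; Ivy can still be any of 12, 14, 16.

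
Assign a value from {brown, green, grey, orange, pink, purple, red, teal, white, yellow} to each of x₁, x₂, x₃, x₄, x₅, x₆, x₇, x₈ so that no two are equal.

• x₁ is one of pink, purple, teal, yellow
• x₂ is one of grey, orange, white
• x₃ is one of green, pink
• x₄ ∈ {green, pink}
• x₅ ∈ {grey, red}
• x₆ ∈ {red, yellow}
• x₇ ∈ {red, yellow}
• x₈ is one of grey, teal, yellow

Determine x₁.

purple

x₃ and x₄ between them cover only {green, pink} — a naked pair. Remove those values from x₁.
x₆ and x₇ between them cover only {red, yellow} — a naked pair. Remove those values from x₁, x₅, x₈.
x₅'s domain is down to {grey}, so x₅ = grey. So x₂, x₈ can't be grey.
That leaves x₈ = teal. Remove teal from x₁.
So x₁ = purple.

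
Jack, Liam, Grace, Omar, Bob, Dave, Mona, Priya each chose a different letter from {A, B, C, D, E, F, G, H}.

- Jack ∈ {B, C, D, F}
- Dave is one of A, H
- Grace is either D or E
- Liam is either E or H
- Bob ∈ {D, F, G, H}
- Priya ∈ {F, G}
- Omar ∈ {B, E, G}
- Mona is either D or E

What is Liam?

H

Among the 8 variables, A fits only Dave (and all 8 values in {A, B, C, D, E, F, G, H} must be used), so Dave = A.
Among the 7 still-open variables, C fits only Jack (and all 7 values in {B, C, D, E, F, G, H} must be used), so Jack = C.
The 6 still-open variables draw from only 6 values {B, D, E, F, G, H}, so each is used; only Omar can be B, hence Omar = B.
Grace and Mona between them cover only {D, E} — a naked pair. Remove those values from Liam, Bob.
So Liam = H.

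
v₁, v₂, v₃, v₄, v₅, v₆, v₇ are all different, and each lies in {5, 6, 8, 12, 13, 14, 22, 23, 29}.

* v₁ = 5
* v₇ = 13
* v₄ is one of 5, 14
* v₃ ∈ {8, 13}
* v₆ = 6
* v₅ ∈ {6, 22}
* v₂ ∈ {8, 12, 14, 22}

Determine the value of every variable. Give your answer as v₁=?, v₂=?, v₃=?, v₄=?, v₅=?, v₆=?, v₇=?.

v₁ must be 5 (only option left). Eliminate 5 elsewhere: v₄.
v₄'s domain is down to {14}, so v₄ = 14. Strike 14 from v₂.
v₆'s domain is down to {6}, so v₆ = 6. Eliminate 6 elsewhere: v₅.
v₇ must be 13 (only option left). Strike 13 from v₃.
v₃ has just one choice, so v₃ = 8. Remove 8 from v₂.
v₅ has just one choice, so v₅ = 22. Strike 22 from v₂.
v₂'s domain is down to {12}, so v₂ = 12.

v₁=5, v₂=12, v₃=8, v₄=14, v₅=22, v₆=6, v₇=13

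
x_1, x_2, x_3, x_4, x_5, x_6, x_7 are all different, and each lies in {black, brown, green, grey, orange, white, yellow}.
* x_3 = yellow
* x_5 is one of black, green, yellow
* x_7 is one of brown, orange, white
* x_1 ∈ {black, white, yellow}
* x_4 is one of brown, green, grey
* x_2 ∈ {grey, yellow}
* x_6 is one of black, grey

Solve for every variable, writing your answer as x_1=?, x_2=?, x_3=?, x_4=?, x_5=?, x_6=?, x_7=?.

x_3's domain is down to {yellow}, so x_3 = yellow. Remove yellow from x_1, x_2, x_5.
x_2 must be grey (only option left). Eliminate grey elsewhere: x_4, x_6.
That leaves x_6 = black. So x_1, x_5 can't be black.
x_1 must be white (only option left). Eliminate white elsewhere: x_7.
That leaves x_5 = green. Remove green from x_4.
x_4 must be brown (only option left). Remove brown from x_7.
That leaves x_7 = orange.

x_1=white, x_2=grey, x_3=yellow, x_4=brown, x_5=green, x_6=black, x_7=orange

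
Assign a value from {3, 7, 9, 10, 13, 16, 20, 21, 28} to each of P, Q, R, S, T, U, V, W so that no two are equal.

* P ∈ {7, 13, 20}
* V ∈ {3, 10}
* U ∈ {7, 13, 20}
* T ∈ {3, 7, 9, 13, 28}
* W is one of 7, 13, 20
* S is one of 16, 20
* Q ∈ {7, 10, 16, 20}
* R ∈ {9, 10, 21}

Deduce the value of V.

3

The 3 variables P, U, W are confined to {7, 13, 20}, which locks those values in; drop them from Q, S, T.
S has just one choice, so S = 16. So Q can't be 16.
Q's domain is down to {10}, so Q = 10. Strike 10 from R, V.
So V = 3.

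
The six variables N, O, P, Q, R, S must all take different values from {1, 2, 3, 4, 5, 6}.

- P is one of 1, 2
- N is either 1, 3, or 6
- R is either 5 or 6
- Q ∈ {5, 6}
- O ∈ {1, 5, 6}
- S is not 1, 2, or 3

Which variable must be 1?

O

The 6 variables together cover exactly {1, 2, 3, 4, 5, 6} — 6 values for 6 variables — and 2 appears only in P's list, so P = 2.
The 5 still-open variables draw from only 5 values {1, 3, 4, 5, 6}, so each is used; only N can be 3, hence N = 3.
Among the 4 still-open variables, 1 fits only O (and all 4 values in {1, 4, 5, 6} must be used), so O = 1.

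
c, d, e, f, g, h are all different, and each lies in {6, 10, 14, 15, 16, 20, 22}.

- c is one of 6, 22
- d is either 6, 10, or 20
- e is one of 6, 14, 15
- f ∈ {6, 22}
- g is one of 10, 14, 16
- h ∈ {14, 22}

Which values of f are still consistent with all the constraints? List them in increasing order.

The 2 variables c and f are confined to {6, 22}, which locks those values in; drop them from d, e, h.
h has just one choice, so h = 14. So e, g can't be 14.
e must be 15 (only option left).
No further eliminations apply; f can still be any of 6, 22.

6, 22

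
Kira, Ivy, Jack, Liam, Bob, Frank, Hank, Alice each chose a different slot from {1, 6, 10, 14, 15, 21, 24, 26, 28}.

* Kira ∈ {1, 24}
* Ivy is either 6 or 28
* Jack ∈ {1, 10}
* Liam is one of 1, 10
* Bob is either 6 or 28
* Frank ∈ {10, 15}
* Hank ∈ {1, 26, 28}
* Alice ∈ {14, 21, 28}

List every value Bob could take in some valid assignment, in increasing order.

The 2 variables Ivy and Bob are confined to {6, 28}, which locks those values in; drop them from Hank, Alice.
Jack and Liam share exactly the 2 values {1, 10}; by pigeonhole those values go to them, so strike 1, 10 from Kira, Frank, Hank.
Kira has just one choice, so Kira = 24.
That leaves Frank = 15.
Hank must be 26 (only option left).
No further eliminations apply; Bob can still be any of 6, 28.

6, 28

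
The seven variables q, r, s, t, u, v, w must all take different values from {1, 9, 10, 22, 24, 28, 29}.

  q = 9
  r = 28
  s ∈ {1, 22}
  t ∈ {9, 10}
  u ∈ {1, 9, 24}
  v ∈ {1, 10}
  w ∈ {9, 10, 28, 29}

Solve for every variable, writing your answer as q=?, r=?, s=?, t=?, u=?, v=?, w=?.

q's domain is down to {9}, so q = 9. So t, u, w can't be 9.
r's domain is down to {28}, so r = 28. So w can't be 28.
t must be 10 (only option left). So v, w can't be 10.
v must be 1 (only option left). Eliminate 1 elsewhere: s, u.
w has just one choice, so w = 29.
s has just one choice, so s = 22.
u has just one choice, so u = 24.

q=9, r=28, s=22, t=10, u=24, v=1, w=29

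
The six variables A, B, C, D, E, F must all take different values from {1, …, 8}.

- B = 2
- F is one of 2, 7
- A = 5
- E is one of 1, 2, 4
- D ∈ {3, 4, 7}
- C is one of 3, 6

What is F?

A must be 5 (only option left).
B must be 2 (only option left). So E, F can't be 2.
So F = 7.

7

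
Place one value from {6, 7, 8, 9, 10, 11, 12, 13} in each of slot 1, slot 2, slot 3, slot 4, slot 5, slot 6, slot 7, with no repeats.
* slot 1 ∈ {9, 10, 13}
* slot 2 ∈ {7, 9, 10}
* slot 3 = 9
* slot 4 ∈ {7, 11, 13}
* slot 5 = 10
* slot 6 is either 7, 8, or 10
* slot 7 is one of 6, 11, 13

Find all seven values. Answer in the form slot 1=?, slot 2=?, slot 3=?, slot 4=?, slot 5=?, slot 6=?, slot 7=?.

slot 3's domain is down to {9}, so slot 3 = 9. Eliminate 9 elsewhere: slot 1, slot 2.
That leaves slot 5 = 10. Eliminate 10 elsewhere: slot 1, slot 2, slot 6.
That leaves slot 1 = 13. Eliminate 13 elsewhere: slot 4, slot 7.
slot 2 has just one choice, so slot 2 = 7. Remove 7 from slot 4, slot 6.
slot 4 must be 11 (only option left). Eliminate 11 elsewhere: slot 7.
slot 6 must be 8 (only option left).
slot 7 has just one choice, so slot 7 = 6.

slot 1=13, slot 2=7, slot 3=9, slot 4=11, slot 5=10, slot 6=8, slot 7=6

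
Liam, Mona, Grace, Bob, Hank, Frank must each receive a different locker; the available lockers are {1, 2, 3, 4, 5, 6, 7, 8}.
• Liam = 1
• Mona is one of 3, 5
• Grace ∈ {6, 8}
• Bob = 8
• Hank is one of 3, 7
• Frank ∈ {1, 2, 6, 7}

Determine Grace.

6

Liam has just one choice, so Liam = 1. So Frank can't be 1.
That leaves Bob = 8. Eliminate 8 elsewhere: Grace.
So Grace = 6.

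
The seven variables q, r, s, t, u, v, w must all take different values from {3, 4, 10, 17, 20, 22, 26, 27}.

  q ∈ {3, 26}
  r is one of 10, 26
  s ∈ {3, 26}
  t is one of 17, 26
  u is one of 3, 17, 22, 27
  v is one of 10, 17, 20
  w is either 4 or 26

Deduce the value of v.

q and s between them cover only {3, 26} — a naked pair. Remove those values from r, t, u, w.
r must be 10 (only option left). Eliminate 10 elsewhere: v.
t must be 17 (only option left). So u, v can't be 17.
So v = 20.

20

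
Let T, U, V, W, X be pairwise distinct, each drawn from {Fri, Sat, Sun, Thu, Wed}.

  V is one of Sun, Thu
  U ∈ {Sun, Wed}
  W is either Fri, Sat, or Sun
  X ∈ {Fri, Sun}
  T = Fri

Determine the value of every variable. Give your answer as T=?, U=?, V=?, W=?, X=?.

T=Fri, U=Wed, V=Thu, W=Sat, X=Sun

T must be Fri (only option left). Remove Fri from W, X.
X must be Sun (only option left). Strike Sun from U, V, W.
U must be Wed (only option left).
V's domain is down to {Thu}, so V = Thu.
W's domain is down to {Sat}, so W = Sat.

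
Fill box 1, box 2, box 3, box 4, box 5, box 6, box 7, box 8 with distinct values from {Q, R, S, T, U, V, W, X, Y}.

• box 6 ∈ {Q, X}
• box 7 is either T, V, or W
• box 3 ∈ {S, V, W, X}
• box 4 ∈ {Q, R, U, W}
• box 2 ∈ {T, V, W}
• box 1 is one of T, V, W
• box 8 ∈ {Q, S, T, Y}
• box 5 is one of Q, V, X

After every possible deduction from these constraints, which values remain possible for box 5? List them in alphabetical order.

Q, X

box 1, box 2, box 7 between them cover only {T, V, W} — a naked triple. Remove those values from box 3, box 4, box 5, box 8.
box 5 and box 6 share exactly the 2 values {Q, X}; by pigeonhole those values go to them, so strike Q, X from box 3, box 4, box 8.
box 3 has just one choice, so box 3 = S. Eliminate S elsewhere: box 8.
box 8 must be Y (only option left).
No further eliminations apply; box 5 can still be any of Q, X.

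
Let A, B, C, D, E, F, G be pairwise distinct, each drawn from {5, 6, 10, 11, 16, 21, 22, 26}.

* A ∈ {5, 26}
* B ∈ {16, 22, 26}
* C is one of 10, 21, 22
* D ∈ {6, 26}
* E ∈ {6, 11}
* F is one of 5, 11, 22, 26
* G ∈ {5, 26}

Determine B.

16

A and G between them cover only {5, 26} — a naked pair. Remove those values from B, D, F.
That leaves D = 6. Strike 6 from E.
E must be 11 (only option left). Remove 11 from F.
That leaves F = 22. Strike 22 from B, C.
So B = 16.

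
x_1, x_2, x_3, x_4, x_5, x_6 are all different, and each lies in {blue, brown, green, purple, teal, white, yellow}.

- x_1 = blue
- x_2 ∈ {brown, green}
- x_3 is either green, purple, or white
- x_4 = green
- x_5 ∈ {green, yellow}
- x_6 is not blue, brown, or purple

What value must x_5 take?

x_1 has just one choice, so x_1 = blue.
x_4's domain is down to {green}, so x_4 = green. Strike green from x_2, x_3, x_5, x_6.
So x_5 = yellow.

yellow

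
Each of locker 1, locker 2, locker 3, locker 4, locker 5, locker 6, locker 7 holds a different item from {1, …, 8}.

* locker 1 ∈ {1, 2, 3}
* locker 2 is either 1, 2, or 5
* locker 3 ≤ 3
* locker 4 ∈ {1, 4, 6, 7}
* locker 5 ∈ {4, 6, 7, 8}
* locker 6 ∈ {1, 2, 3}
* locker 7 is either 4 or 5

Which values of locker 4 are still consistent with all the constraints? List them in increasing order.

locker 1, locker 3, locker 6 between them cover only {1, 2, 3} — a naked triple. Remove those values from locker 2, locker 4.
locker 2's domain is down to {5}, so locker 2 = 5. Remove 5 from locker 7.
locker 7 has just one choice, so locker 7 = 4. Eliminate 4 elsewhere: locker 4, locker 5.
No further eliminations apply; locker 4 can still be any of 6, 7.

6, 7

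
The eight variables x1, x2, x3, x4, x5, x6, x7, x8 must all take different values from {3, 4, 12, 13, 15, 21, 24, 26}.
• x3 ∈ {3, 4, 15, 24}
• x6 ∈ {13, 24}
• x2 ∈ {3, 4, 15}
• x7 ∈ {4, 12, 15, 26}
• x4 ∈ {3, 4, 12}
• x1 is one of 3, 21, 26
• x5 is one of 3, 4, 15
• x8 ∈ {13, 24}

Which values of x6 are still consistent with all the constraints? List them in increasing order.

13, 24

Among the 8 variables, 21 fits only x1 (and all 8 values in {3, 4, 12, 13, 15, 21, 24, 26} must be used), so x1 = 21.
Among the 7 still-open variables, 26 fits only x7 (and all 7 values in {3, 4, 12, 13, 15, 24, 26} must be used), so x7 = 26.
The 6 still-open variables together cover exactly {3, 4, 12, 13, 15, 24} — 6 values for 6 variables — and 12 appears only in x4's list, so x4 = 12.
x6 and x8 between them cover only {13, 24} — a naked pair. Remove those values from x3.
No further eliminations apply; x6 can still be any of 13, 24.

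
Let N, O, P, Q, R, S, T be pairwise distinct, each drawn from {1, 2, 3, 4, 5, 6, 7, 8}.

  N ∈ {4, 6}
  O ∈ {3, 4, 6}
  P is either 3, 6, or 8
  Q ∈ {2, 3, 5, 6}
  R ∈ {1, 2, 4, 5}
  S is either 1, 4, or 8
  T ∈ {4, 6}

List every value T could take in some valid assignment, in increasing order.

4, 6

N and T between them cover only {4, 6} — a naked pair. Remove those values from O, P, Q, R, S.
That leaves O = 3. Remove 3 from P, Q.
P must be 8 (only option left). Remove 8 from S.
S must be 1 (only option left). Eliminate 1 elsewhere: R.
No further eliminations apply; T can still be any of 4, 6.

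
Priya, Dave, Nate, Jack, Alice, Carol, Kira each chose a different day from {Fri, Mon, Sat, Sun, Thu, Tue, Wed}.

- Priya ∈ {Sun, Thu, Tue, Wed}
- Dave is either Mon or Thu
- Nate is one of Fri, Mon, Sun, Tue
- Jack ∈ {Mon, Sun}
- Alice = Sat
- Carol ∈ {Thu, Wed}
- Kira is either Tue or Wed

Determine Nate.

Alice has just one choice, so Alice = Sat.
The 6 still-open variables draw from only 6 values {Fri, Mon, Sun, Thu, Tue, Wed}, so each is used; only Nate can be Fri, hence Nate = Fri.

Fri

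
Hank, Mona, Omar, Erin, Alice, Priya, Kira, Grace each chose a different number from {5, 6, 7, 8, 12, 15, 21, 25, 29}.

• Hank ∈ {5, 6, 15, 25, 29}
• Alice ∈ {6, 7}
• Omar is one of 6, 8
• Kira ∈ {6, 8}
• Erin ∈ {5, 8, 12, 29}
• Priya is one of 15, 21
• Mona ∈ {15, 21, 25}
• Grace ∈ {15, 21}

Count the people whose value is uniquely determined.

Omar and Kira between them cover only {6, 8} — a naked pair. Remove those values from Hank, Erin, Alice.
Alice must be 7 (only option left).
Priya and Grace share exactly the 2 values {15, 21}; by pigeonhole those values go to them, so strike 15, 21 from Hank, Mona.
Mona must be 25 (only option left). So Hank can't be 25.
Determined: Mona=25, Alice=7. The other people each still have more than one consistent value. That makes 2.

2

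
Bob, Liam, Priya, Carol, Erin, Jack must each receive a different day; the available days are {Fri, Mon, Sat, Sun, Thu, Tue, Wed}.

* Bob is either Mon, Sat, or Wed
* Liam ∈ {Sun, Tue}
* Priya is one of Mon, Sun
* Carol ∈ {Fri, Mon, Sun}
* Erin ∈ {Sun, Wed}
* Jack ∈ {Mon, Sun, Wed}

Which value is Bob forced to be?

Sat

The 6 variables draw from only 6 values {Fri, Mon, Sat, Sun, Tue, Wed}, so each is used; only Carol can be Fri, hence Carol = Fri.
The 5 still-open variables draw from only 5 values {Mon, Sat, Sun, Tue, Wed}, so each is used; only Bob can be Sat, hence Bob = Sat.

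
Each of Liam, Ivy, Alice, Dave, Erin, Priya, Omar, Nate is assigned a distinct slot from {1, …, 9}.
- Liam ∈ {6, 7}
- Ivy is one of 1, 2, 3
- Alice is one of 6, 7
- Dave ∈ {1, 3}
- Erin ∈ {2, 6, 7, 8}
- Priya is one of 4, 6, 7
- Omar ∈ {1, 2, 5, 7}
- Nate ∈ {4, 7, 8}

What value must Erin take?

The 8 variables draw from only 8 values {1, 2, 3, 4, 5, 6, 7, 8}, so each is used; only Omar can be 5, hence Omar = 5.
Liam and Alice between them cover only {6, 7} — a naked pair. Remove those values from Erin, Priya, Nate.
Priya's domain is down to {4}, so Priya = 4. Remove 4 from Nate.
Nate's domain is down to {8}, so Nate = 8. Eliminate 8 elsewhere: Erin.
So Erin = 2.

2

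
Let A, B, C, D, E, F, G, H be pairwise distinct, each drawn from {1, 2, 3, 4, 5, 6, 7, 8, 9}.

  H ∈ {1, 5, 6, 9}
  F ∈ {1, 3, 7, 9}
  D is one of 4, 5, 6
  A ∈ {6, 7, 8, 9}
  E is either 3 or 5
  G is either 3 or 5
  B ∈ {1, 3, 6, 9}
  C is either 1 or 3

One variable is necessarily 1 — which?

The 8 variables together cover exactly {1, 3, 4, 5, 6, 7, 8, 9} — 8 values for 8 variables — and 4 appears only in D's list, so D = 4.
The 7 still-open variables together cover exactly {1, 3, 5, 6, 7, 8, 9} — 7 values for 7 variables — and 8 appears only in A's list, so A = 8.
The 6 still-open variables draw from only 6 values {1, 3, 5, 6, 7, 9}, so each is used; only F can be 7, hence F = 7.
E and G share exactly the 2 values {3, 5}; by pigeonhole those values go to them, so strike 3, 5 from B, C, H.
So 1 goes to C.

C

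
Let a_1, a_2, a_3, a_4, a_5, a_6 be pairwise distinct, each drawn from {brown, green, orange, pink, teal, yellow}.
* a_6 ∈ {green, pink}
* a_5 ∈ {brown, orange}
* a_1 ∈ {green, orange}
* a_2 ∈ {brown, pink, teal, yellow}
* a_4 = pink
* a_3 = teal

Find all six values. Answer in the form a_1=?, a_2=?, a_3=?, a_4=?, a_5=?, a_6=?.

a_3 has just one choice, so a_3 = teal. Strike teal from a_2.
That leaves a_4 = pink. Strike pink from a_2, a_6.
a_6 must be green (only option left). Strike green from a_1.
a_1 must be orange (only option left). So a_5 can't be orange.
a_5's domain is down to {brown}, so a_5 = brown. Eliminate brown elsewhere: a_2.
a_2 must be yellow (only option left).

a_1=orange, a_2=yellow, a_3=teal, a_4=pink, a_5=brown, a_6=green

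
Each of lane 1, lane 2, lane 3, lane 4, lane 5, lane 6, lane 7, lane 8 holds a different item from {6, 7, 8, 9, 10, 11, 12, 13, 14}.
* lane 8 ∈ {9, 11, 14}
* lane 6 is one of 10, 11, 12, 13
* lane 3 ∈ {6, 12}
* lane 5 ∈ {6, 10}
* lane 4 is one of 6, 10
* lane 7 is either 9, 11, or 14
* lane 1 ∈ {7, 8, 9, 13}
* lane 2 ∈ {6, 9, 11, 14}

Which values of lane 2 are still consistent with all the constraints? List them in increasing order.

9, 11, 14

lane 4 and lane 5 share exactly the 2 values {6, 10}; by pigeonhole those values go to them, so strike 6, 10 from lane 2, lane 3, lane 6.
lane 3's domain is down to {12}, so lane 3 = 12. Eliminate 12 elsewhere: lane 6.
The 3 variables lane 2, lane 7, lane 8 are confined to {9, 11, 14}, which locks those values in; drop them from lane 1, lane 6.
lane 6 must be 13 (only option left). Strike 13 from lane 1.
No further eliminations apply; lane 2 can still be any of 9, 11, 14.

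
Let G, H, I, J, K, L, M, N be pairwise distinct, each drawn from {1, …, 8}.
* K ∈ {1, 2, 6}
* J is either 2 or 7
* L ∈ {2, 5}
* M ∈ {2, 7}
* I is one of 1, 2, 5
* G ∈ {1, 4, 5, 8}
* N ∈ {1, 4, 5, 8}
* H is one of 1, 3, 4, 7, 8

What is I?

1

The 8 variables together cover exactly {1, 2, 3, 4, 5, 6, 7, 8} — 8 values for 8 variables — and 3 appears only in H's list, so H = 3.
Among the 7 still-open variables, 6 fits only K (and all 7 values in {1, 2, 4, 5, 6, 7, 8} must be used), so K = 6.
J and M between them cover only {2, 7} — a naked pair. Remove those values from I, L.
That leaves L = 5. Strike 5 from G, I, N.
So I = 1.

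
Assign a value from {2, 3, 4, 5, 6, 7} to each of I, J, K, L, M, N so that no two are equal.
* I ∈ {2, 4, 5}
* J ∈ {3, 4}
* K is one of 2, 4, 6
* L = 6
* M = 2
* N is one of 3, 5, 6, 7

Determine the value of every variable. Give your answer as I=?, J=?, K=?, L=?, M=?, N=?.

I=5, J=3, K=4, L=6, M=2, N=7

L must be 6 (only option left). Remove 6 from K, N.
M has just one choice, so M = 2. Strike 2 from I, K.
That leaves K = 4. So I, J can't be 4.
I must be 5 (only option left). Remove 5 from N.
J must be 3 (only option left). Eliminate 3 elsewhere: N.
N must be 7 (only option left).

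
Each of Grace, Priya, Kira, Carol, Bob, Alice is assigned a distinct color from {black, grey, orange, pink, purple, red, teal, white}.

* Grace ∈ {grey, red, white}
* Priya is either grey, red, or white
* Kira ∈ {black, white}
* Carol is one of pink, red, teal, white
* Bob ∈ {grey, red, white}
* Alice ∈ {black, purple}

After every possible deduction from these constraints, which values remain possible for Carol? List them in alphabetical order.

Grace, Priya, Bob between them cover only {grey, red, white} — a naked triple. Remove those values from Kira, Carol.
Kira's domain is down to {black}, so Kira = black. So Alice can't be black.
Alice must be purple (only option left).
No further eliminations apply; Carol can still be any of pink, teal.

pink, teal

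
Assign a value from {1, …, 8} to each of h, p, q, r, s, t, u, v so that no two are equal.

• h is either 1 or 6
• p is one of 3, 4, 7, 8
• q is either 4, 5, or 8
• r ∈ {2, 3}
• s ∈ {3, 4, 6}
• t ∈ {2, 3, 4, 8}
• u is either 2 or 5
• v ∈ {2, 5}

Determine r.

3

The 8 variables draw from only 8 values {1, 2, 3, 4, 5, 6, 7, 8}, so each is used; only h can be 1, hence h = 1.
Among the 7 still-open variables, 6 fits only s (and all 7 values in {2, 3, 4, 5, 6, 7, 8} must be used), so s = 6.
The 6 still-open variables draw from only 6 values {2, 3, 4, 5, 7, 8}, so each is used; only p can be 7, hence p = 7.
The 2 variables u and v are confined to {2, 5}, which locks those values in; drop them from q, r, t.
So r = 3.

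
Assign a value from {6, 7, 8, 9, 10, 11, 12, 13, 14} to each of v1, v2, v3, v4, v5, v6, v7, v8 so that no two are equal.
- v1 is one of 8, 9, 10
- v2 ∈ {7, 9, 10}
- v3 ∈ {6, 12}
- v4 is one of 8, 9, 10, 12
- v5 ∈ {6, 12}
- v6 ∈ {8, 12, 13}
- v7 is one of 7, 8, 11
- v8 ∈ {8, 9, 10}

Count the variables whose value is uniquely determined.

Among the 8 variables, 11 fits only v7 (and all 8 values in {6, 7, 8, 9, 10, 11, 12, 13} must be used), so v7 = 11.
The 7 still-open variables draw from only 7 values {6, 7, 8, 9, 10, 12, 13}, so each is used; only v2 can be 7, hence v2 = 7.
Among the 6 still-open variables, 13 fits only v6 (and all 6 values in {6, 8, 9, 10, 12, 13} must be used), so v6 = 13.
v3 and v5 between them cover only {6, 12} — a naked pair. Remove those values from v4.
Determined: v2=7, v6=13, v7=11. The other variables each still have more than one consistent value. That makes 3.

3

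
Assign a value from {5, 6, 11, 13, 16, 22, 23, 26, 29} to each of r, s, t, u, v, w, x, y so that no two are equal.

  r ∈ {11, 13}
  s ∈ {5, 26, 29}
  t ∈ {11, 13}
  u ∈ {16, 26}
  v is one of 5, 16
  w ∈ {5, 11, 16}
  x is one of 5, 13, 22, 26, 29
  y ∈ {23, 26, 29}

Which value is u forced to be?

Among the 8 variables, 22 fits only x (and all 8 values in {5, 11, 13, 16, 22, 23, 26, 29} must be used), so x = 22.
The 7 still-open variables together cover exactly {5, 11, 13, 16, 23, 26, 29} — 7 values for 7 variables — and 23 appears only in y's list, so y = 23.
The 6 still-open variables together cover exactly {5, 11, 13, 16, 26, 29} — 6 values for 6 variables — and 29 appears only in s's list, so s = 29.
Among the 5 still-open variables, 26 fits only u (and all 5 values in {5, 11, 13, 16, 26} must be used), so u = 26.

26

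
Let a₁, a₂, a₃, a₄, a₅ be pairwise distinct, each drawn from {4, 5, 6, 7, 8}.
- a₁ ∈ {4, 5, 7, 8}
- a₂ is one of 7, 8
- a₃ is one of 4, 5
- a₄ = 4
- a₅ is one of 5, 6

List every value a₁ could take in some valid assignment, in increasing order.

7, 8

a₄ must be 4 (only option left). So a₁, a₃ can't be 4.
a₃ must be 5 (only option left). Eliminate 5 elsewhere: a₁, a₅.
a₅'s domain is down to {6}, so a₅ = 6.
No further eliminations apply; a₁ can still be any of 7, 8.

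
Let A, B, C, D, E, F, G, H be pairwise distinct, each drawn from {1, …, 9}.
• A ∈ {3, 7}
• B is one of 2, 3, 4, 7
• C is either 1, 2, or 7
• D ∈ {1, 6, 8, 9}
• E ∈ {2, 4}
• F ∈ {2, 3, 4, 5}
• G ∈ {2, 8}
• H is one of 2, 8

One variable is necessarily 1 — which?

C

The 2 variables G and H are confined to {2, 8}, which locks those values in; drop them from B, C, D, E, F.
E has just one choice, so E = 4. Remove 4 from B, F.
A and B between them cover only {3, 7} — a naked pair. Remove those values from C, F.
So 1 goes to C.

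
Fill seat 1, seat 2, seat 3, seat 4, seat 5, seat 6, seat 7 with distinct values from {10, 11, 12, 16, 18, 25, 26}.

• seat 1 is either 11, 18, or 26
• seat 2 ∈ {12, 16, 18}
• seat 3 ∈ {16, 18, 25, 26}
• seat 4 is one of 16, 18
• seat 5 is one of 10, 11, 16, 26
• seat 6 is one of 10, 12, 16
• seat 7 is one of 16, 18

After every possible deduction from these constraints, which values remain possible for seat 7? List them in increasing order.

16, 18

The 7 variables draw from only 7 values {10, 11, 12, 16, 18, 25, 26}, so each is used; only seat 3 can be 25, hence seat 3 = 25.
seat 4 and seat 7 between them cover only {16, 18} — a naked pair. Remove those values from seat 1, seat 2, seat 5, seat 6.
That leaves seat 2 = 12. Strike 12 from seat 6.
seat 6 has just one choice, so seat 6 = 10. Eliminate 10 elsewhere: seat 5.
No further eliminations apply; seat 7 can still be any of 16, 18.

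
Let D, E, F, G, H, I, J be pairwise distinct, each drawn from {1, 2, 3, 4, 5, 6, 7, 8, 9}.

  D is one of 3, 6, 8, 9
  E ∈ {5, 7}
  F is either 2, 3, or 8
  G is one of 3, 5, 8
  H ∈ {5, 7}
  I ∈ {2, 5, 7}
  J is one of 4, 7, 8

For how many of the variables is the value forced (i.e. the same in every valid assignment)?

E and H share exactly the 2 values {5, 7}; by pigeonhole those values go to them, so strike 5, 7 from G, I, J.
That leaves I = 2. So F can't be 2.
F and G share exactly the 2 values {3, 8}; by pigeonhole those values go to them, so strike 3, 8 from D, J.
J's domain is down to {4}, so J = 4.
Determined: I=2, J=4. The other variables each still have more than one consistent value. That makes 2.

2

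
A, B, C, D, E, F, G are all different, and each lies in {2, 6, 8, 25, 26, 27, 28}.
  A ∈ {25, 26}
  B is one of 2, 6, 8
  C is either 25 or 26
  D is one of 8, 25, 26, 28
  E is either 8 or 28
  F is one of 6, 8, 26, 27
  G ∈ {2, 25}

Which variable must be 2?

The 7 variables together cover exactly {2, 6, 8, 25, 26, 27, 28} — 7 values for 7 variables — and 27 appears only in F's list, so F = 27.
The 6 still-open variables draw from only 6 values {2, 6, 8, 25, 26, 28}, so each is used; only B can be 6, hence B = 6.
The 5 still-open variables together cover exactly {2, 8, 25, 26, 28} — 5 values for 5 variables — and 2 appears only in G's list, so G = 2.

G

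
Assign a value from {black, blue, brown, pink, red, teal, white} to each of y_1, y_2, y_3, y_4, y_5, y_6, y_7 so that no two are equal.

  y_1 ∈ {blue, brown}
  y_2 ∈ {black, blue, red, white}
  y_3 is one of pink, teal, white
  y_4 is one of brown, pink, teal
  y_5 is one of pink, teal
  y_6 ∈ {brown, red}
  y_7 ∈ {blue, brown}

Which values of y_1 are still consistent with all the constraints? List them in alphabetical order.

The 7 variables draw from only 7 values {black, blue, brown, pink, red, teal, white}, so each is used; only y_2 can be black, hence y_2 = black.
The 6 still-open variables together cover exactly {blue, brown, pink, red, teal, white} — 6 values for 6 variables — and red appears only in y_6's list, so y_6 = red.
Among the 5 still-open variables, white fits only y_3 (and all 5 values in {blue, brown, pink, teal, white} must be used), so y_3 = white.
y_1 and y_7 share exactly the 2 values {blue, brown}; by pigeonhole those values go to them, so strike blue, brown from y_4.
No further eliminations apply; y_1 can still be any of blue, brown.

blue, brown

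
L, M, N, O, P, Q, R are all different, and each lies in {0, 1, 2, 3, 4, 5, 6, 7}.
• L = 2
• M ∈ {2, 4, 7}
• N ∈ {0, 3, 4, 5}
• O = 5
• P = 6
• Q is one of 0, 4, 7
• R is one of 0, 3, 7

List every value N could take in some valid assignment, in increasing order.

L has just one choice, so L = 2. Eliminate 2 elsewhere: M.
That leaves O = 5. Eliminate 5 elsewhere: N.
P must be 6 (only option left).
No further eliminations apply; N can still be any of 0, 3, 4.

0, 3, 4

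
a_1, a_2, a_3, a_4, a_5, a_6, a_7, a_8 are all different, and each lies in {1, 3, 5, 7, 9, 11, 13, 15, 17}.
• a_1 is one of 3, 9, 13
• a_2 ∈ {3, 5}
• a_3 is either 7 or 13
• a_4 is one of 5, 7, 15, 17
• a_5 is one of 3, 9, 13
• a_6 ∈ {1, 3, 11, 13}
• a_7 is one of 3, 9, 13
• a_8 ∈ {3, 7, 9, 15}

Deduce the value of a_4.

17

a_1, a_5, a_7 between them cover only {3, 9, 13} — a naked triple. Remove those values from a_2, a_3, a_6, a_8.
a_2's domain is down to {5}, so a_2 = 5. So a_4 can't be 5.
a_3 has just one choice, so a_3 = 7. So a_4, a_8 can't be 7.
That leaves a_8 = 15. Remove 15 from a_4.
So a_4 = 17.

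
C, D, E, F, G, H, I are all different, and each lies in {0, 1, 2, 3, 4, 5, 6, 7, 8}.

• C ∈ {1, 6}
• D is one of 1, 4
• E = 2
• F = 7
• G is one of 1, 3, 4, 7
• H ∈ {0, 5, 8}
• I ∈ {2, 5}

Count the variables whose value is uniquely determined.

3

E's domain is down to {2}, so E = 2. Strike 2 from I.
F has just one choice, so F = 7. So G can't be 7.
I must be 5 (only option left). Remove 5 from H.
Determined: E=2, F=7, I=5. The other variables each still have more than one consistent value. That makes 3.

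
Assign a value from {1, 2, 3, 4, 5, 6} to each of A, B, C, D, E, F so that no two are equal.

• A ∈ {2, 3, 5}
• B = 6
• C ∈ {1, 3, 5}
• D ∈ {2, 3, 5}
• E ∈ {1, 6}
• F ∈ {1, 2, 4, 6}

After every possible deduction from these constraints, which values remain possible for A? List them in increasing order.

B's domain is down to {6}, so B = 6. So E, F can't be 6.
E has just one choice, so E = 1. Eliminate 1 elsewhere: C, F.
Among the 4 still-open variables, 4 fits only F (and all 4 values in {2, 3, 4, 5} must be used), so F = 4.
No further eliminations apply; A can still be any of 2, 3, 5.

2, 3, 5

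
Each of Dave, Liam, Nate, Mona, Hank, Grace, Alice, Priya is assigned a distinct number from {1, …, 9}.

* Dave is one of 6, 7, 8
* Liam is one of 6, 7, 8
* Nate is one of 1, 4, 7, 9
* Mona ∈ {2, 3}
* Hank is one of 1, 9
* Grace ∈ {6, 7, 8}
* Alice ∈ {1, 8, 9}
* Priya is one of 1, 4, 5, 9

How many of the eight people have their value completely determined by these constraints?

2

The 3 variables Dave, Liam, Grace are confined to {6, 7, 8}, which locks those values in; drop them from Nate, Alice.
Hank and Alice share exactly the 2 values {1, 9}; by pigeonhole those values go to them, so strike 1, 9 from Nate, Priya.
Nate's domain is down to {4}, so Nate = 4. Strike 4 from Priya.
Priya's domain is down to {5}, so Priya = 5.
Determined: Nate=4, Priya=5. The other people each still have more than one consistent value. That makes 2.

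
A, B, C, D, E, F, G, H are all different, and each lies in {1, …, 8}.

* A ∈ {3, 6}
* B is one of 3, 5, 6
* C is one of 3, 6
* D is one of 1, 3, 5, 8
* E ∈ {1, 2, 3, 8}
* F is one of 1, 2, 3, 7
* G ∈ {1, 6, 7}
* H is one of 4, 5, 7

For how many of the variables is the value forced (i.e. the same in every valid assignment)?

Among the 8 variables, 4 fits only H (and all 8 values in {1, 2, 3, 4, 5, 6, 7, 8} must be used), so H = 4.
A and C share exactly the 2 values {3, 6}; by pigeonhole those values go to them, so strike 3, 6 from B, D, E, F, G.
B's domain is down to {5}, so B = 5. So D can't be 5.
Determined: B=5, H=4. The other variables each still have more than one consistent value. That makes 2.

2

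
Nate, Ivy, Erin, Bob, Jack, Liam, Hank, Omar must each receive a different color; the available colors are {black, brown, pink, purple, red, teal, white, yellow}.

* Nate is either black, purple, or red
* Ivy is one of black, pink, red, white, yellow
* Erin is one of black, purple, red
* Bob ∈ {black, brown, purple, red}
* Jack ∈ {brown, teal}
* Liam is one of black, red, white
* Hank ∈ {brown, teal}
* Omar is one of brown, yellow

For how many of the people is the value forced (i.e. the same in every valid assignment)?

Among the 8 variables, pink fits only Ivy (and all 8 values in {black, brown, pink, purple, red, teal, white, yellow} must be used), so Ivy = pink.
Among the 7 still-open variables, white fits only Liam (and all 7 values in {black, brown, purple, red, teal, white, yellow} must be used), so Liam = white.
The 6 still-open variables draw from only 6 values {black, brown, purple, red, teal, yellow}, so each is used; only Omar can be yellow, hence Omar = yellow.
The 2 variables Jack and Hank are confined to {brown, teal}, which locks those values in; drop them from Bob.
Determined: Ivy=pink, Liam=white, Omar=yellow. The other people each still have more than one consistent value. That makes 3.

3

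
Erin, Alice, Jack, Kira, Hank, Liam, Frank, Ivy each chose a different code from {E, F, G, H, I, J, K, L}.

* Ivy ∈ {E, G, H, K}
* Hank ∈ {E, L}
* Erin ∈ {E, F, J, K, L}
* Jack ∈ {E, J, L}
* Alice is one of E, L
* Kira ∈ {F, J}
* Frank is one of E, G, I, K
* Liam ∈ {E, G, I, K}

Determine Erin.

K

Among the 8 variables, H fits only Ivy (and all 8 values in {E, F, G, H, I, J, K, L} must be used), so Ivy = H.
Alice and Hank share exactly the 2 values {E, L}; by pigeonhole those values go to them, so strike E, L from Erin, Jack, Liam, Frank.
That leaves Jack = J. Remove J from Erin, Kira.
That leaves Kira = F. Strike F from Erin.
So Erin = K.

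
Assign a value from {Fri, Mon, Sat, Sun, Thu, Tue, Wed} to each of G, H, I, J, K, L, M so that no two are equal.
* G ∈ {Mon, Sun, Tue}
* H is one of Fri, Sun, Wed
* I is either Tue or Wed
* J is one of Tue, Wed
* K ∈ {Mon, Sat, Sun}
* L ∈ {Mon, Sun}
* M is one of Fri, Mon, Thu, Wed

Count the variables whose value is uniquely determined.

3

The 7 variables together cover exactly {Fri, Mon, Sat, Sun, Thu, Tue, Wed} — 7 values for 7 variables — and Sat appears only in K's list, so K = Sat.
The 6 still-open variables draw from only 6 values {Fri, Mon, Sun, Thu, Tue, Wed}, so each is used; only M can be Thu, hence M = Thu.
Among the 5 still-open variables, Fri fits only H (and all 5 values in {Fri, Mon, Sun, Tue, Wed} must be used), so H = Fri.
The 2 variables I and J are confined to {Tue, Wed}, which locks those values in; drop them from G.
Determined: H=Fri, K=Sat, M=Thu. The other variables each still have more than one consistent value. That makes 3.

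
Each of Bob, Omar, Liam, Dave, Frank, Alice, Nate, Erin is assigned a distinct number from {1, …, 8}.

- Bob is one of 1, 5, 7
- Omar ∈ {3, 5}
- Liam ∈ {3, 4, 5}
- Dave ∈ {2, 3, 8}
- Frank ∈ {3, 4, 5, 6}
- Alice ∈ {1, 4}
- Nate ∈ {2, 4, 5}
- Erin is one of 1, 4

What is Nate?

The 8 variables together cover exactly {1, 2, 3, 4, 5, 6, 7, 8} — 8 values for 8 variables — and 6 appears only in Frank's list, so Frank = 6.
Among the 7 still-open variables, 7 fits only Bob (and all 7 values in {1, 2, 3, 4, 5, 7, 8} must be used), so Bob = 7.
The 6 still-open variables draw from only 6 values {1, 2, 3, 4, 5, 8}, so each is used; only Dave can be 8, hence Dave = 8.
The 5 still-open variables together cover exactly {1, 2, 3, 4, 5} — 5 values for 5 variables — and 2 appears only in Nate's list, so Nate = 2.

2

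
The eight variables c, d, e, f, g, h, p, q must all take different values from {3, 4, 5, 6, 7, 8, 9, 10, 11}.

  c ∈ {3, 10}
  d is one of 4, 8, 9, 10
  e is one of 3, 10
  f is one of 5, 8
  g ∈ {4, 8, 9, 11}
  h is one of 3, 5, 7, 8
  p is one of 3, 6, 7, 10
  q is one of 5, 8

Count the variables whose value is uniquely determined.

c and e between them cover only {3, 10} — a naked pair. Remove those values from d, h, p.
f and q share exactly the 2 values {5, 8}; by pigeonhole those values go to them, so strike 5, 8 from d, g, h.
That leaves h = 7. So p can't be 7.
p's domain is down to {6}, so p = 6.
Determined: h=7, p=6. The other variables each still have more than one consistent value. That makes 2.

2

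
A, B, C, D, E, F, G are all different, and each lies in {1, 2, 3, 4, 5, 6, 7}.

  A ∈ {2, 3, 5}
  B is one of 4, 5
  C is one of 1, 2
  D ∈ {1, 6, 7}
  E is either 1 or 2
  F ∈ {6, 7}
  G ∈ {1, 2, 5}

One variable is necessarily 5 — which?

G

The 7 variables together cover exactly {1, 2, 3, 4, 5, 6, 7} — 7 values for 7 variables — and 3 appears only in A's list, so A = 3.
The 6 still-open variables together cover exactly {1, 2, 4, 5, 6, 7} — 6 values for 6 variables — and 4 appears only in B's list, so B = 4.
The 5 still-open variables draw from only 5 values {1, 2, 5, 6, 7}, so each is used; only G can be 5, hence G = 5.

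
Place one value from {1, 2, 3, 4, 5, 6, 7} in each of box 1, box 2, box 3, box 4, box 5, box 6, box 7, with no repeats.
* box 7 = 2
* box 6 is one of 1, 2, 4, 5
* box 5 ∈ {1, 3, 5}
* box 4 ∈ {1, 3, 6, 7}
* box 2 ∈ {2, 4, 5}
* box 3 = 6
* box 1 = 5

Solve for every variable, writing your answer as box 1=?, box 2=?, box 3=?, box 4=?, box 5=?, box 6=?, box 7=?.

box 1=5, box 2=4, box 3=6, box 4=7, box 5=3, box 6=1, box 7=2

box 1 has just one choice, so box 1 = 5. Strike 5 from box 2, box 5, box 6.
box 3 has just one choice, so box 3 = 6. Remove 6 from box 4.
That leaves box 7 = 2. So box 2, box 6 can't be 2.
box 2 must be 4 (only option left). Eliminate 4 elsewhere: box 6.
box 6 must be 1 (only option left). Strike 1 from box 4, box 5.
box 5 has just one choice, so box 5 = 3. Eliminate 3 elsewhere: box 4.
box 4 has just one choice, so box 4 = 7.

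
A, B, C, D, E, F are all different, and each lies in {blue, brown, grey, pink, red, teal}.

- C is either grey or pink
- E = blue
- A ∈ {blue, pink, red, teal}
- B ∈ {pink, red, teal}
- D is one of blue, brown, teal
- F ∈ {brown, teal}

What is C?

E must be blue (only option left). Eliminate blue elsewhere: A, D.
The 5 still-open variables draw from only 5 values {brown, grey, pink, red, teal}, so each is used; only C can be grey, hence C = grey.

grey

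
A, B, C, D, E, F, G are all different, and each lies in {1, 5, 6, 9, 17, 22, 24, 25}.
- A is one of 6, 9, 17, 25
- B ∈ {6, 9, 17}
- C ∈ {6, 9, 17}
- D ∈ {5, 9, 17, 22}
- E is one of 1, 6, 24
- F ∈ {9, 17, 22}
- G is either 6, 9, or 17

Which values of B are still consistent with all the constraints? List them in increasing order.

The 3 variables B, C, G are confined to {6, 9, 17}, which locks those values in; drop them from A, D, E, F.
A has just one choice, so A = 25.
F's domain is down to {22}, so F = 22. So D can't be 22.
D's domain is down to {5}, so D = 5.
No further eliminations apply; B can still be any of 6, 9, 17.

6, 9, 17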